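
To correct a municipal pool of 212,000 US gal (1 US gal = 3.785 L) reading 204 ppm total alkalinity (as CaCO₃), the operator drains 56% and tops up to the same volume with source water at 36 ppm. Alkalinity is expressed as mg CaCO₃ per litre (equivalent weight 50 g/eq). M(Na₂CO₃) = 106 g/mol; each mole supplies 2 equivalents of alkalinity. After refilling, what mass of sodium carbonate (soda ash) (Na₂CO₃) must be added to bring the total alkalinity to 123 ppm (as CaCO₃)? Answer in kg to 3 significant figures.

Volume: 212,000 US gal × 3.785 L/gal = 802,420 L.
After draining 56% and refilling: 204 × 0.44 + 36 × 0.56 = 109.92 ppm.
Deficit to target: 123 − 109.92 = 13.08 mg/L.
As CaCO₃: 13.08 mg/L × 802,420 L = 10,500 g; ÷ 50 g/eq ÷ 2 = 105 mol Na₂CO₃.
Mass: 105 × 106 = 11,130 g.

11.1 kg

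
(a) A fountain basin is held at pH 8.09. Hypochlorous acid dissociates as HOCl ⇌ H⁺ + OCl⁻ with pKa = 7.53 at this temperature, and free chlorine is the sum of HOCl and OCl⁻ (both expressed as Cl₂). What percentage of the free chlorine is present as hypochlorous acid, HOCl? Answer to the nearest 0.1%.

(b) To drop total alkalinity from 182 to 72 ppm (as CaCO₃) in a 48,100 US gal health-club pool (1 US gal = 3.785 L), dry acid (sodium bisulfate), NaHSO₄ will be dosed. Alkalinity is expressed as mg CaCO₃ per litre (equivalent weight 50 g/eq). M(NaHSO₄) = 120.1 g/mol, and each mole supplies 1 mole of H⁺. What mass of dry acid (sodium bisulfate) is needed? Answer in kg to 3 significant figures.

(a) [OCl⁻]/[HOCl] = 10^(pH − pKa) = 10^(8.09 − 7.53) = 10^0.56 = 3.631.
(a) Fraction as HOCl = 1 / (1 + 3.631) = 0.2159.

(b) Volume: 48,100 US gal × 3.785 L/gal = 182,058 L.
(b) Alkalinity to neutralize: (182 − 72) = 110 mg/L as CaCO₃ × 182,058 L = 20,030 g as CaCO₃.
(b) Equivalents of H⁺ required: 20,030 ÷ 50 g/eq = 400.5 eq = 400.5 mol NaHSO₄.
(b) Mass of NaHSO₄: 400.5 × 120.1 = 48,100 g.

(a) 21.6%; (b) 48.1 kg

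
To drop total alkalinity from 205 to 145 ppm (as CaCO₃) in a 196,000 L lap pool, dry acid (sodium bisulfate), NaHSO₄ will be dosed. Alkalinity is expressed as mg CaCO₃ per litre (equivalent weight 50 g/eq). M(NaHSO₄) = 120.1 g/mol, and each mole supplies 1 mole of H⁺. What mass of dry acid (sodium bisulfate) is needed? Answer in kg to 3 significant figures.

28.2 kg

Alkalinity to neutralize: (205 − 145) = 60 mg/L as CaCO₃ × 196,000 L = 11,760 g as CaCO₃.
Equivalents of H⁺ required: 11,760 ÷ 50 g/eq = 235.2 eq = 235.2 mol NaHSO₄.
Mass of NaHSO₄: 235.2 × 120.1 = 28,250 g.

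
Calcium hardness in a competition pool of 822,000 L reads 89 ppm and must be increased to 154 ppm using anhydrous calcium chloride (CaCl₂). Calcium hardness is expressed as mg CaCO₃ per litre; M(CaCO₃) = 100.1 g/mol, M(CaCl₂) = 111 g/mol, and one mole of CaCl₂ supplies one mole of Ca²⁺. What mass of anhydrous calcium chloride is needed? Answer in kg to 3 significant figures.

Hardness to add: (154 − 89) = 65 mg/L as CaCO₃ × 822,000 L = 53,430 g as CaCO₃.
Moles of Ca²⁺ (1 mol Ca²⁺ ≡ 1 mol CaCO₃): 53,430 / 100.1 g/mol = 533.8 mol.
Mass of CaCl₂: 533.8 × 111 = 59,250 g.

59.2 kg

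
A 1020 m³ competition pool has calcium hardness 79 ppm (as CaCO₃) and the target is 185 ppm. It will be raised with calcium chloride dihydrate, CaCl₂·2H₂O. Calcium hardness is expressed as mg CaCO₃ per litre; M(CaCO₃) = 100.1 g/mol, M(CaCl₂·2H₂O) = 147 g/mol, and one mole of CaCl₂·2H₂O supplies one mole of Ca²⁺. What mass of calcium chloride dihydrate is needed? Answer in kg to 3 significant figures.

Volume: 1020 m³ = 1,020,000 L.
Hardness to add: (185 − 79) = 106 mg/L as CaCO₃ × 1,020,000 L = 108,100 g as CaCO₃.
Moles of Ca²⁺ (1 mol Ca²⁺ ≡ 1 mol CaCO₃): 108,100 / 100.1 g/mol = 1080 mol.
Mass of CaCl₂·2H₂O: 1080 × 147 = 158,800 g.

159 kg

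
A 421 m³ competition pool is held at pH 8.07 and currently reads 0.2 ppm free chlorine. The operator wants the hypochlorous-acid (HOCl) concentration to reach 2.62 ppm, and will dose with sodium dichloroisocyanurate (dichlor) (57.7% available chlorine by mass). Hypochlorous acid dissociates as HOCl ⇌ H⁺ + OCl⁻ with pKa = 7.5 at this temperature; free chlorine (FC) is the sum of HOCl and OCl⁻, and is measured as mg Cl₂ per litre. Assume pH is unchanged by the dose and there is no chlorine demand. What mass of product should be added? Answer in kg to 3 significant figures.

8.87 kg

Volume: 421 m³ = 421,000 L.
[OCl⁻]/[HOCl] = 10^(pH − pKa) = 10^(8.07 − 7.5) = 3.715; fraction as HOCl = 1/(1 + 3.715) = 0.2121.
Free chlorine required for 2.62 ppm HOCl: 2.62 / 0.2121 = 12.35 ppm.
FC to add: 12.35 − 0.2 = 12.15 mg/L as Cl₂.
Cl₂ equivalent: 12.15 mg/L × 421,000 L = 5117 g.
Product at 57.7% available Cl: 5117 / 0.577 = 8868 g.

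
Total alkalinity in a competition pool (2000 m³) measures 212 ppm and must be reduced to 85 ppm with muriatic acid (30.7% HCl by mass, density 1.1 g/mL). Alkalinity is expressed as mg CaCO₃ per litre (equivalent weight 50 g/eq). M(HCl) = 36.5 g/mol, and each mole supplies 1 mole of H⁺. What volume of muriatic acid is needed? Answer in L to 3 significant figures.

Volume: 2000 m³ = 2,000,000 L.
Alkalinity to neutralize: (212 − 85) = 127 mg/L as CaCO₃ × 2,000,000 L = 254,000 g as CaCO₃.
Equivalents of H⁺ required: 254,000 ÷ 50 g/eq = 5080 eq = 5080 mol HCl.
Mass of HCl: 5080 × 36.5 = 185,400 g.
Mass of 30.7% solution: 185,400 / 0.307 = 604,000 g.
Volume: 604,000 g ÷ 1.1 g/mL = 549,100 mL.

549 L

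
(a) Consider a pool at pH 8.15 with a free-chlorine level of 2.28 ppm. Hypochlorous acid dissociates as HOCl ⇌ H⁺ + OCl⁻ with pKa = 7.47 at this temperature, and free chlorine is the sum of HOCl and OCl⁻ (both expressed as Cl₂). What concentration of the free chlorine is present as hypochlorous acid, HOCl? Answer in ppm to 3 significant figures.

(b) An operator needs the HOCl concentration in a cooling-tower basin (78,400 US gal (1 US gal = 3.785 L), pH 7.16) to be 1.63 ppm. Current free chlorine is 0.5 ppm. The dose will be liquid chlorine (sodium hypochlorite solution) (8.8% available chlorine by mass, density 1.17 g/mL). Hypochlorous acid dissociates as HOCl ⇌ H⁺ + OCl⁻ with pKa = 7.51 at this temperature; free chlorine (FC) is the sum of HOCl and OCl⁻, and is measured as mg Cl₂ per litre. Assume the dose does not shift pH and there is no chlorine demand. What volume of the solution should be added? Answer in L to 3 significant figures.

(a) [OCl⁻]/[HOCl] = 10^(pH − pKa) = 10^(8.15 − 7.47) = 10^0.68 = 4.786.
(a) Fraction as HOCl = 1 / (1 + 4.786) = 0.1728.
(a) HOCl = 0.1728 × 2.28 ppm = 0.394 ppm.

(b) Volume: 78,400 US gal × 3.785 L/gal = 296,744 L.
(b) [OCl⁻]/[HOCl] = 10^(pH − pKa) = 10^(7.16 − 7.51) = 0.4467; fraction as HOCl = 1/(1 + 0.4467) = 0.6912.
(b) Free chlorine required for 1.63 ppm HOCl: 1.63 / 0.6912 = 2.358 ppm.
(b) FC to add: 2.358 − 0.5 = 1.858 mg/L as Cl₂.
(b) Cl₂ equivalent: 1.858 mg/L × 296,744 L = 551.4 g.
(b) Product at 8.8% available Cl: 551.4 / 0.088 = 6266 g.
(b) Volume: 6266 g ÷ 1.17 g/mL = 5355 mL.

(a) 0.394 ppm; (b) 5.36 L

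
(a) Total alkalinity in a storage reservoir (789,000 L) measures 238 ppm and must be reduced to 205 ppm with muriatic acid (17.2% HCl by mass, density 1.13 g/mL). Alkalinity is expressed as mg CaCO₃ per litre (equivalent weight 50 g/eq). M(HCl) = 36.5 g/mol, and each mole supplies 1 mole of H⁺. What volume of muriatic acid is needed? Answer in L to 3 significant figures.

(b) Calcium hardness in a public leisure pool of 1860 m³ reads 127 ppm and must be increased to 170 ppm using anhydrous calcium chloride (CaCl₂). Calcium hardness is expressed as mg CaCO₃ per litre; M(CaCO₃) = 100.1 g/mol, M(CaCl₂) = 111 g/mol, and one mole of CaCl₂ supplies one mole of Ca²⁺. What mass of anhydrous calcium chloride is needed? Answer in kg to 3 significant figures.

(a) 97.8 L; (b) 88.7 kg

(a) Alkalinity to neutralize: (238 − 205) = 33 mg/L as CaCO₃ × 789,000 L = 26,040 g as CaCO₃.
(a) Equivalents of H⁺ required: 26,040 ÷ 50 g/eq = 520.7 eq = 520.7 mol HCl.
(a) Mass of HCl: 520.7 × 36.5 = 19,010 g.
(a) Mass of 17.2% solution: 19,010 / 0.172 = 110,500 g.
(a) Volume: 110,500 g ÷ 1.13 g/mL = 97,790 mL.

(b) Volume: 1860 m³ = 1,860,000 L.
(b) Hardness to add: (170 − 127) = 43 mg/L as CaCO₃ × 1,860,000 L = 79,980 g as CaCO₃.
(b) Moles of Ca²⁺ (1 mol Ca²⁺ ≡ 1 mol CaCO₃): 79,980 / 100.1 g/mol = 799 mol.
(b) Mass of CaCl₂: 799 × 111 = 88,690 g.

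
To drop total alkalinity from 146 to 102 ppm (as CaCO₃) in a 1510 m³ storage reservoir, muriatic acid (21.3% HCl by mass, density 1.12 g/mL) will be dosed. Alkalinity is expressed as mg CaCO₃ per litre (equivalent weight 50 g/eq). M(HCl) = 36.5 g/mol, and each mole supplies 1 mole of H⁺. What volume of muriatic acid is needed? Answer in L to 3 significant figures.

Volume: 1510 m³ = 1,510,000 L.
Alkalinity to neutralize: (146 − 102) = 44 mg/L as CaCO₃ × 1,510,000 L = 66,440 g as CaCO₃.
Equivalents of H⁺ required: 66,440 ÷ 50 g/eq = 1329 eq = 1329 mol HCl.
Mass of HCl: 1329 × 36.5 = 48,500 g.
Mass of 21.3% solution: 48,500 / 0.213 = 227,700 g.
Volume: 227,700 g ÷ 1.12 g/mL = 203,300 mL.

203 L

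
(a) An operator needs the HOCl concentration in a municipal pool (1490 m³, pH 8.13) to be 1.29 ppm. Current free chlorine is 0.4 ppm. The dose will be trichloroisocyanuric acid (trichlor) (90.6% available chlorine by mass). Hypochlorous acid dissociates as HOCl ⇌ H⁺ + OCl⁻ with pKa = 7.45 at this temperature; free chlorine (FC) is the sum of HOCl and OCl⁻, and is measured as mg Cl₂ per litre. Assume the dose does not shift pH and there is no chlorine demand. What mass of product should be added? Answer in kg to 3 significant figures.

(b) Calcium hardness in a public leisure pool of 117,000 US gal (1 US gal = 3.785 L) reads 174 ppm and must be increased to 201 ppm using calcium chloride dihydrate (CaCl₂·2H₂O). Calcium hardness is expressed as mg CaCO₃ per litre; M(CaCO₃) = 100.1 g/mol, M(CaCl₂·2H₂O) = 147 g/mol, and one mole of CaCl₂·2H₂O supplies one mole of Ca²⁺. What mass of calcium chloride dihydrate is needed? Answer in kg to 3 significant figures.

(a) 11.6 kg; (b) 17.6 kg

(a) Volume: 1490 m³ = 1,490,000 L.
(a) [OCl⁻]/[HOCl] = 10^(pH − pKa) = 10^(8.13 − 7.45) = 4.786; fraction as HOCl = 1/(1 + 4.786) = 0.1728.
(a) Free chlorine required for 1.29 ppm HOCl: 1.29 / 0.1728 = 7.464 ppm.
(a) FC to add: 7.464 − 0.4 = 7.064 mg/L as Cl₂.
(a) Cl₂ equivalent: 7.064 mg/L × 1,490,000 L = 10,530 g.
(a) Product at 90.6% available Cl: 10,530 / 0.906 = 11,620 g.

(b) Volume: 117,000 US gal × 3.785 L/gal = 442,845 L.
(b) Hardness to add: (201 − 174) = 27 mg/L as CaCO₃ × 442,845 L = 11,960 g as CaCO₃.
(b) Moles of Ca²⁺ (1 mol Ca²⁺ ≡ 1 mol CaCO₃): 11,960 / 100.1 g/mol = 119.4 mol.
(b) Mass of CaCl₂·2H₂O: 119.4 × 147 = 17,560 g.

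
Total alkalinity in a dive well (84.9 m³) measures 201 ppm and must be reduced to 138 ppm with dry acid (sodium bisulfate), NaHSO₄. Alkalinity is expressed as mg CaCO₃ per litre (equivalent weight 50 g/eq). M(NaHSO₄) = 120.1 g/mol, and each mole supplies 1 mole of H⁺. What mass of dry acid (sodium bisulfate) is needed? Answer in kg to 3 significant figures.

Volume: 84.9 m³ = 84,900 L.
Alkalinity to neutralize: (201 − 138) = 63 mg/L as CaCO₃ × 84,900 L = 5349 g as CaCO₃.
Equivalents of H⁺ required: 5349 ÷ 50 g/eq = 107 eq = 107 mol NaHSO₄.
Mass of NaHSO₄: 107 × 120.1 = 12,850 g.

12.8 kg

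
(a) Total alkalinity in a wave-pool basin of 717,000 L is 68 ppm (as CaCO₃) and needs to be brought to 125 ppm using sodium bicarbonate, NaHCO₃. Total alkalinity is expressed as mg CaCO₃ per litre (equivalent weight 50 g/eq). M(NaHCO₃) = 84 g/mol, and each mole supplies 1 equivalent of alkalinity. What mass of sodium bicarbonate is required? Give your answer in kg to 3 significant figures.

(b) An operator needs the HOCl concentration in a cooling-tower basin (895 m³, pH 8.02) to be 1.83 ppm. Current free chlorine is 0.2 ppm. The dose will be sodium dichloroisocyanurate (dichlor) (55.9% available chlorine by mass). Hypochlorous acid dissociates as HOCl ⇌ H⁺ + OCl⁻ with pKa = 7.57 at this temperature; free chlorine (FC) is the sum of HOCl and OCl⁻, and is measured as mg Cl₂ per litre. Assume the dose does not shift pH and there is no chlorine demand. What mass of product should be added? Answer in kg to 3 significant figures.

(a) Alkalinity to add: (125 − 68) = 57 mg/L as CaCO₃ × 717,000 L = 40,870 g as CaCO₃.
(a) Equivalents: 40,870 g ÷ 50 g/eq = 817.4 eq.
(a) NaHCO₃ supplies 1 eq per mole → 817.4 mol.
(a) Mass: 817.4 mol × 84 g/mol = 68,660 g.

(b) Volume: 895 m³ = 895,000 L.
(b) [OCl⁻]/[HOCl] = 10^(pH − pKa) = 10^(8.02 − 7.57) = 2.818; fraction as HOCl = 1/(1 + 2.818) = 0.2619.
(b) Free chlorine required for 1.83 ppm HOCl: 1.83 / 0.2619 = 6.988 ppm.
(b) FC to add: 6.988 − 0.2 = 6.788 mg/L as Cl₂.
(b) Cl₂ equivalent: 6.788 mg/L × 895,000 L = 6075 g.
(b) Product at 55.9% available Cl: 6075 / 0.559 = 10,870 g.

(a) 68.7 kg; (b) 10.9 kg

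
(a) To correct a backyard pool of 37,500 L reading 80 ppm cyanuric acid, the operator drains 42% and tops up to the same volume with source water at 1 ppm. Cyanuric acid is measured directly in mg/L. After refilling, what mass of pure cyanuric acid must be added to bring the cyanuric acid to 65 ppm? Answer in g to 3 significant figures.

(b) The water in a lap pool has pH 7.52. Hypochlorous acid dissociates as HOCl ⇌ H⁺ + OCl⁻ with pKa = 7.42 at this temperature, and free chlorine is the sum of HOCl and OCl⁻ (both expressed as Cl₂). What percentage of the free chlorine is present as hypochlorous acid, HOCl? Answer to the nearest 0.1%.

(a) 682 g; (b) 44.3%

(a) After draining 42% and refilling: 80 × 0.58 + 1 × 0.42 = 46.82 ppm.
(a) Deficit to target: 65 − 46.82 = 18.18 mg/L.
(a) Mass: 18.18 mg/L × 37,500 L = 681.7 g cyanuric acid.

(b) [OCl⁻]/[HOCl] = 10^(pH − pKa) = 10^(7.52 − 7.42) = 10^0.10 = 1.259.
(b) Fraction as HOCl = 1 / (1 + 1.259) = 0.4427.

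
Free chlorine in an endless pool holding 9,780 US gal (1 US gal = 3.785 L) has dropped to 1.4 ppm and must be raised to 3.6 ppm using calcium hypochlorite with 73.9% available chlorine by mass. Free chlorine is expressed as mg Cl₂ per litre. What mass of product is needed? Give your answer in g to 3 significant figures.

Volume: 9,780 US gal × 3.785 L/gal = 37,017 L.
Chlorine deficit: 3.6 − 1.4 = 2.2 ppm = 2.2 mg/L as Cl₂.
Cl₂ equivalent needed: 2.2 mg/L × 37,017 L = 81,440 mg = 81.44 g.
Product at 73.9% available chlorine: 81.44 / 0.739 = 110.2 g.

110 g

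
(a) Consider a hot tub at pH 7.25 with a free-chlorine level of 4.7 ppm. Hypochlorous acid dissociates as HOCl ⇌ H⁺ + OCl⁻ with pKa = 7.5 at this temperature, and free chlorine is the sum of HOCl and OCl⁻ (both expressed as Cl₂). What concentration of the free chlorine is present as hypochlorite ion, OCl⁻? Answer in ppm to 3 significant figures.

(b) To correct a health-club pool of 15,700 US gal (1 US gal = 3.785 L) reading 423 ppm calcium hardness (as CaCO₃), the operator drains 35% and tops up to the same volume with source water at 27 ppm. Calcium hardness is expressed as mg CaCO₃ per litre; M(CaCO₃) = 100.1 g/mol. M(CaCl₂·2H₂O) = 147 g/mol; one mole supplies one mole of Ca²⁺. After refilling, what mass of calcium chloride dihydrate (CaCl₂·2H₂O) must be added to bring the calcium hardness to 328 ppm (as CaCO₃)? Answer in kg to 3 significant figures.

(a) [OCl⁻]/[HOCl] = 10^(pH − pKa) = 10^(7.25 − 7.5) = 10^-0.25 = 0.5623.
(a) Fraction as HOCl = 1 / (1 + 0.5623) = 0.6401.
(a) OCl⁻ = (1 − 0.6401) × 4.7 ppm = 1.692 ppm.

(b) Volume: 15,700 US gal × 3.785 L/gal = 59,424 L.
(b) After draining 35% and refilling: 423 × 0.65 + 27 × 0.35 = 284.4 ppm.
(b) Deficit to target: 328 − 284.4 = 43.6 mg/L.
(b) As CaCO₃: 43.6 mg/L × 59,424 L = 2591 g; ÷ 100.1 = 25.88 mol Ca²⁺.
(b) Mass: 25.88 × 147 = 3805 g.

(a) 1.69 ppm; (b) 3.80 kg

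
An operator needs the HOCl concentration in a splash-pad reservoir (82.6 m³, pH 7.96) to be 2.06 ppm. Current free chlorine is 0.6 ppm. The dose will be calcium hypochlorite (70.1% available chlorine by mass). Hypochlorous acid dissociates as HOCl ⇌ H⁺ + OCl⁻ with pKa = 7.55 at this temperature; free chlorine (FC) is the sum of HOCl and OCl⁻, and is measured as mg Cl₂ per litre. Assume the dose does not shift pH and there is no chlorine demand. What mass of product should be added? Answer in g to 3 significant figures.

Volume: 82.6 m³ = 82,600 L.
[OCl⁻]/[HOCl] = 10^(pH − pKa) = 10^(7.96 − 7.55) = 2.57; fraction as HOCl = 1/(1 + 2.57) = 0.2801.
Free chlorine required for 2.06 ppm HOCl: 2.06 / 0.2801 = 7.355 ppm.
FC to add: 7.355 − 0.6 = 6.755 mg/L as Cl₂.
Cl₂ equivalent: 6.755 mg/L × 82,600 L = 558 g.
Product at 70.1% available Cl: 558 / 0.701 = 796 g.

796 g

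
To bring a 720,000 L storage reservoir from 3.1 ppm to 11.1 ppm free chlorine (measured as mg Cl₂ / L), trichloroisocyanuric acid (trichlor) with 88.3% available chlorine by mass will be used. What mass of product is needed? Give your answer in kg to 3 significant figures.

6.52 kg

Chlorine deficit: 11.1 − 3.1 = 8 ppm = 8 mg/L as Cl₂.
Cl₂ equivalent needed: 8 mg/L × 720,000 L = 5,760,000 mg = 5760 g.
Product at 88.3% available chlorine: 5760 / 0.883 = 6523 g.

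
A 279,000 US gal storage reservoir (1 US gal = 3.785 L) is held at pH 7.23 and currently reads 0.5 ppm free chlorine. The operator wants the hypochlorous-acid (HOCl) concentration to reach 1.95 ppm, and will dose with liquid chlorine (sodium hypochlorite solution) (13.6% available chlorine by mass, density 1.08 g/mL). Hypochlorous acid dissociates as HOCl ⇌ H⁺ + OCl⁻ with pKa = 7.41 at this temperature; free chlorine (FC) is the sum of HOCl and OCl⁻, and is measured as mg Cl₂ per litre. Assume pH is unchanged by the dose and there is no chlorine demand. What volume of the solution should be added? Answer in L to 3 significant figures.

19.7 L

Volume: 279,000 US gal × 3.785 L/gal = 1,056,015 L.
[OCl⁻]/[HOCl] = 10^(pH − pKa) = 10^(7.23 − 7.41) = 0.6607; fraction as HOCl = 1/(1 + 0.6607) = 0.6022.
Free chlorine required for 1.95 ppm HOCl: 1.95 / 0.6022 = 3.238 ppm.
FC to add: 3.238 − 0.5 = 2.738 mg/L as Cl₂.
Cl₂ equivalent: 2.738 mg/L × 1,056,015 L = 2892 g.
Product at 13.6% available Cl: 2892 / 0.136 = 21,260 g.
Volume: 21,260 g ÷ 1.08 g/mL = 19,690 mL.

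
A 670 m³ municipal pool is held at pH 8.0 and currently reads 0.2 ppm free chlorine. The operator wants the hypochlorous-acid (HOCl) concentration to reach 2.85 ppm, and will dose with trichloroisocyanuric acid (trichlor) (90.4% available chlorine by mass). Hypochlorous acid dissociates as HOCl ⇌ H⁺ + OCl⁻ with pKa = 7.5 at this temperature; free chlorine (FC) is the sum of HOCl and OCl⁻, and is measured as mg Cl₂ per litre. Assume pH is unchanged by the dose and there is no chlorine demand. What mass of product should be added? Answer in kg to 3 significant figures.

Volume: 670 m³ = 670,000 L.
[OCl⁻]/[HOCl] = 10^(pH − pKa) = 10^(8.0 − 7.5) = 3.162; fraction as HOCl = 1/(1 + 3.162) = 0.2403.
Free chlorine required for 2.85 ppm HOCl: 2.85 / 0.2403 = 11.86 ppm.
FC to add: 11.86 − 0.2 = 11.66 mg/L as Cl₂.
Cl₂ equivalent: 11.66 mg/L × 670,000 L = 7814 g.
Product at 90.4% available Cl: 7814 / 0.904 = 8644 g.

8.64 kg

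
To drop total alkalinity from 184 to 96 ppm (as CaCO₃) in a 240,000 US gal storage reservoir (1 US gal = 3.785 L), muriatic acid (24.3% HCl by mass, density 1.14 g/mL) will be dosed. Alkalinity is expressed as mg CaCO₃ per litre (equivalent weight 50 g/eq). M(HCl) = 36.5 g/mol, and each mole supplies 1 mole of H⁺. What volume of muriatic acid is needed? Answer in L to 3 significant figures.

Volume: 240,000 US gal × 3.785 L/gal = 908,400 L.
Alkalinity to neutralize: (184 − 96) = 88 mg/L as CaCO₃ × 908,400 L = 79,940 g as CaCO₃.
Equivalents of H⁺ required: 79,940 ÷ 50 g/eq = 1599 eq = 1599 mol HCl.
Mass of HCl: 1599 × 36.5 = 58,360 g.
Mass of 24.3% solution: 58,360 / 0.243 = 240,100 g.
Volume: 240,100 g ÷ 1.14 g/mL = 210,700 mL.

211 L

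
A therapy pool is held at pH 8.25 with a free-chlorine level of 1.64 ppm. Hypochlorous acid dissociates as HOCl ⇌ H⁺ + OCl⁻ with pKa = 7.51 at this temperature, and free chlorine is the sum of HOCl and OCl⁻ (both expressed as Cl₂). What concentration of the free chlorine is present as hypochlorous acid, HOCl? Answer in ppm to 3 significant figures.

[OCl⁻]/[HOCl] = 10^(pH − pKa) = 10^(8.25 − 7.51) = 10^0.74 = 5.495.
Fraction as HOCl = 1 / (1 + 5.495) = 0.154.
HOCl = 0.154 × 1.64 ppm = 0.2525 ppm.

0.252 ppm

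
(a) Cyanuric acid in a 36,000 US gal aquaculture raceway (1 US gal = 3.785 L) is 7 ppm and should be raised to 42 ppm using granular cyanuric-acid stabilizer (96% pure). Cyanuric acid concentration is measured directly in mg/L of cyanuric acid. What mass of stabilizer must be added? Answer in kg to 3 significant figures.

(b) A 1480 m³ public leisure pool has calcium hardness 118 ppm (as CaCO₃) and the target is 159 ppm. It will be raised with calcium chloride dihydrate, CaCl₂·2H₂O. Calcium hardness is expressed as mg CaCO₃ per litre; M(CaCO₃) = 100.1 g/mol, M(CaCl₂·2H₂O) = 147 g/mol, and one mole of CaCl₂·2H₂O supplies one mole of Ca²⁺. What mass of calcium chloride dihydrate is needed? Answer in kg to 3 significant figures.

(a) 4.97 kg; (b) 89.1 kg

(a) Volume: 36,000 US gal × 3.785 L/gal = 136,260 L.
(a) CYA to add: (42 − 7) = 35 mg/L × 136,260 L = 4769 g cyanuric acid.
(a) At 96% purity: 4769 / 0.96 = 4968 g product.

(b) Volume: 1480 m³ = 1,480,000 L.
(b) Hardness to add: (159 − 118) = 41 mg/L as CaCO₃ × 1,480,000 L = 60,680 g as CaCO₃.
(b) Moles of Ca²⁺ (1 mol Ca²⁺ ≡ 1 mol CaCO₃): 60,680 / 100.1 g/mol = 606.2 mol.
(b) Mass of CaCl₂·2H₂O: 606.2 × 147 = 89,110 g.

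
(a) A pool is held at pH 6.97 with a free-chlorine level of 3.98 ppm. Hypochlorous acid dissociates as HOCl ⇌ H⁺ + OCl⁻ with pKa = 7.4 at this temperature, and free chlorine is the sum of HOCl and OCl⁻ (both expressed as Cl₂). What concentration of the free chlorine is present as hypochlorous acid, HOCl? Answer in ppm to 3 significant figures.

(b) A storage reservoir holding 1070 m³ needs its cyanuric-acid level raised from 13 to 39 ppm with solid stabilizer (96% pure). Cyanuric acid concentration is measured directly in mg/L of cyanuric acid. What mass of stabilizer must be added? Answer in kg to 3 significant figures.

(a) [OCl⁻]/[HOCl] = 10^(pH − pKa) = 10^(6.97 − 7.4) = 10^-0.43 = 0.3715.
(a) Fraction as HOCl = 1 / (1 + 0.3715) = 0.7291.
(a) HOCl = 0.7291 × 3.98 ppm = 2.902 ppm.

(b) Volume: 1070 m³ = 1,070,000 L.
(b) CYA to add: (39 − 13) = 26 mg/L × 1,070,000 L = 27,820 g cyanuric acid.
(b) At 96% purity: 27,820 / 0.96 = 28,980 g product.

(a) 2.90 ppm; (b) 29.0 kg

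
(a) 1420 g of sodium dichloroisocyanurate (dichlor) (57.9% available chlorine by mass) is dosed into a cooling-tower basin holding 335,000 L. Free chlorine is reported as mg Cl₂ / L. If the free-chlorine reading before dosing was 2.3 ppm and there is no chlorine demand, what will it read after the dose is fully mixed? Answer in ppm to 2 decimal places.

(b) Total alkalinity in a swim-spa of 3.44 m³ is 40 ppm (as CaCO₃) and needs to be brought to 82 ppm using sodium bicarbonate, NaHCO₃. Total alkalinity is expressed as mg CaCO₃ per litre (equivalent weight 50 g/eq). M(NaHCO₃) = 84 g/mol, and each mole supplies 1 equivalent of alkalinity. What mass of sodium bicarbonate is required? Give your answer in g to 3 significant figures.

(a) 4.75 ppm; (b) 243 g

(a) Available chlorine delivered: 1420 g × 0.579 = 822.2 g as Cl₂.
(a) Concentration rise: 822.2 g / 335,000 L = 2.454 mg/L = 2.45 ppm.
(a) Final FC: 2.3 + 2.45 = 4.75 ppm.

(b) Volume: 3.44 m³ = 3,440 L.
(b) Alkalinity to add: (82 − 40) = 42 mg/L as CaCO₃ × 3,440 L = 144.5 g as CaCO₃.
(b) Equivalents: 144.5 g ÷ 50 g/eq = 2.89 eq.
(b) NaHCO₃ supplies 1 eq per mole → 2.89 mol.
(b) Mass: 2.89 mol × 84 g/mol = 242.7 g.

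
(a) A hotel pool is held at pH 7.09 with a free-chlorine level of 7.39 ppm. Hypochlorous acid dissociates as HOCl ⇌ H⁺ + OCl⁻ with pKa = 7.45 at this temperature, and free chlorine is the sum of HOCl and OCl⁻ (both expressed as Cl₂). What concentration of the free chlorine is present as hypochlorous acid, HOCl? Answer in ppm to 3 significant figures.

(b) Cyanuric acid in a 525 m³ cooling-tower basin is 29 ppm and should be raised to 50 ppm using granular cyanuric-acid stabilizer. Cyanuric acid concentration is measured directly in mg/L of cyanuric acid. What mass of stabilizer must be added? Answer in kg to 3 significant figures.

(a) 5.14 ppm; (b) 11.0 kg

(a) [OCl⁻]/[HOCl] = 10^(pH − pKa) = 10^(7.09 − 7.45) = 10^-0.36 = 0.4365.
(a) Fraction as HOCl = 1 / (1 + 0.4365) = 0.6961.
(a) HOCl = 0.6961 × 7.39 ppm = 5.144 ppm.

(b) Volume: 525 m³ = 525,000 L.
(b) CYA to add: (50 − 29) = 21 mg/L × 525,000 L = 11,020 g cyanuric acid.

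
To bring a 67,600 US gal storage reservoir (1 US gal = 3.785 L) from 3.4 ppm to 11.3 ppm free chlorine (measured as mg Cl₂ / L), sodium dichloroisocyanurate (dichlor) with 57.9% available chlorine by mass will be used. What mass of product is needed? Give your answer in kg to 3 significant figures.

3.49 kg

Volume: 67,600 US gal × 3.785 L/gal = 255,866 L.
Chlorine deficit: 11.3 − 3.4 = 7.9 ppm = 7.9 mg/L as Cl₂.
Cl₂ equivalent needed: 7.9 mg/L × 255,866 L = 2,021,000 mg = 2021 g.
Product at 57.9% available chlorine: 2021 / 0.579 = 3491 g.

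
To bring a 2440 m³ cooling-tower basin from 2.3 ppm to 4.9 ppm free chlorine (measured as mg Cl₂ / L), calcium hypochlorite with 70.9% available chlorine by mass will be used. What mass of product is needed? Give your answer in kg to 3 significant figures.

Volume: 2440 m³ = 2,440,000 L.
Chlorine deficit: 4.9 − 2.3 = 2.6 ppm = 2.6 mg/L as Cl₂.
Cl₂ equivalent needed: 2.6 mg/L × 2,440,000 L = 6,344,000 mg = 6344 g.
Product at 70.9% available chlorine: 6344 / 0.709 = 8948 g.

8.95 kg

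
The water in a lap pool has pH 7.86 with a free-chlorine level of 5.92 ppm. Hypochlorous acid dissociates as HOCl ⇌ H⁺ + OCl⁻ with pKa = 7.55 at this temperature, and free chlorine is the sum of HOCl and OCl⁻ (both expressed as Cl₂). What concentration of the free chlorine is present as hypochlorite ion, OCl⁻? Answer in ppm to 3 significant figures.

[OCl⁻]/[HOCl] = 10^(pH − pKa) = 10^(7.86 − 7.55) = 10^0.31 = 2.042.
Fraction as HOCl = 1 / (1 + 2.042) = 0.3288.
OCl⁻ = (1 − 0.3288) × 5.92 ppm = 3.974 ppm.

3.97 ppm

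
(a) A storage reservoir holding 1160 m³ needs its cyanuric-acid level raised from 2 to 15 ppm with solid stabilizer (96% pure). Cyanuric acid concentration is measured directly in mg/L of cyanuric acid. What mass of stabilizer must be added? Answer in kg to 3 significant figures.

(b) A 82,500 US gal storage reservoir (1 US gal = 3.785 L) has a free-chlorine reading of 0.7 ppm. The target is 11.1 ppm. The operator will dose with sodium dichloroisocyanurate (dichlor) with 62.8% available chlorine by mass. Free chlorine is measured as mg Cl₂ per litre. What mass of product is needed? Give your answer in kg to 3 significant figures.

(a) Volume: 1160 m³ = 1,160,000 L.
(a) CYA to add: (15 − 2) = 13 mg/L × 1,160,000 L = 15,080 g cyanuric acid.
(a) At 96% purity: 15,080 / 0.96 = 15,710 g product.

(b) Volume: 82,500 US gal × 3.785 L/gal = 312,262 L.
(b) Chlorine deficit: 11.1 − 0.7 = 10.4 ppm = 10.4 mg/L as Cl₂.
(b) Cl₂ equivalent needed: 10.4 mg/L × 312,262 L = 3,248,000 mg = 3248 g.
(b) Product at 62.8% available chlorine: 3248 / 0.628 = 5171 g.

(a) 15.7 kg; (b) 5.17 kg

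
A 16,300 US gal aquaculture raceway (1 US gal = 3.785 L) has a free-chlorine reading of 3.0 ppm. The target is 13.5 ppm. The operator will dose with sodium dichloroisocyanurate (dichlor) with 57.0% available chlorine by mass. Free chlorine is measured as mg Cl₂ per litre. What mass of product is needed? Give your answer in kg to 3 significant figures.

1.14 kg

Volume: 16,300 US gal × 3.785 L/gal = 61,696 L.
Chlorine deficit: 13.5 − 3.0 = 10.5 ppm = 10.5 mg/L as Cl₂.
Cl₂ equivalent needed: 10.5 mg/L × 61,696 L = 647,800 mg = 647.8 g.
Product at 57.0% available chlorine: 647.8 / 0.57 = 1136 g.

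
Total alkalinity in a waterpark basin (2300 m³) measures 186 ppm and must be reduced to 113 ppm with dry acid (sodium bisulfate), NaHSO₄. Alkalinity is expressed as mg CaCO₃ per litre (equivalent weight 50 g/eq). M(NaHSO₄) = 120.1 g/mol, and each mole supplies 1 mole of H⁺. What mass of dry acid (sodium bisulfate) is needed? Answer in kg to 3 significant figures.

Volume: 2300 m³ = 2,300,000 L.
Alkalinity to neutralize: (186 − 113) = 73 mg/L as CaCO₃ × 2,300,000 L = 167,900 g as CaCO₃.
Equivalents of H⁺ required: 167,900 ÷ 50 g/eq = 3358 eq = 3358 mol NaHSO₄.
Mass of NaHSO₄: 3358 × 120.1 = 403,300 g.

403 kg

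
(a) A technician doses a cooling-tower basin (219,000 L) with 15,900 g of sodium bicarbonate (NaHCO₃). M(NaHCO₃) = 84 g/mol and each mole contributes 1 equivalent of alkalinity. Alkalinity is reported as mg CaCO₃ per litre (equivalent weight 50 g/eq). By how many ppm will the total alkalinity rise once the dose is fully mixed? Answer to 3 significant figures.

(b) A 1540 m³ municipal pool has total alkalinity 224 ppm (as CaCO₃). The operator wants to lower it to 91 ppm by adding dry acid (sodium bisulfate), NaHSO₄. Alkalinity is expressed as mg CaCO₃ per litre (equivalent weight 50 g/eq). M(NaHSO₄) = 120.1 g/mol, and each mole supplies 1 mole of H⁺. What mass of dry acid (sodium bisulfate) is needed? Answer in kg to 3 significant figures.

(a) 43.2 ppm; (b) 492 kg

(a) Moles of NaHCO₃: 15,900 g ÷ 84 g/mol = 189.3 mol → 189.3 eq of alkalinity.
(a) As CaCO₃: 189.3 eq × 50 g/eq = 9464 g.
(a) Rise: 9464 g / 219,000 L × 1000 = 43.22 mg/L.

(b) Volume: 1540 m³ = 1,540,000 L.
(b) Alkalinity to neutralize: (224 − 91) = 133 mg/L as CaCO₃ × 1,540,000 L = 204,800 g as CaCO₃.
(b) Equivalents of H⁺ required: 204,800 ÷ 50 g/eq = 4096 eq = 4096 mol NaHSO₄.
(b) Mass of NaHSO₄: 4096 × 120.1 = 492,000 g.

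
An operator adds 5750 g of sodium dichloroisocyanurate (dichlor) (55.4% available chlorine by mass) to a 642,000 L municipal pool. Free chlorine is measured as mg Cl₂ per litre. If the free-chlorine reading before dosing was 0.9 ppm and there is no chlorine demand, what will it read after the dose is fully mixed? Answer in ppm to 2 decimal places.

5.86 ppm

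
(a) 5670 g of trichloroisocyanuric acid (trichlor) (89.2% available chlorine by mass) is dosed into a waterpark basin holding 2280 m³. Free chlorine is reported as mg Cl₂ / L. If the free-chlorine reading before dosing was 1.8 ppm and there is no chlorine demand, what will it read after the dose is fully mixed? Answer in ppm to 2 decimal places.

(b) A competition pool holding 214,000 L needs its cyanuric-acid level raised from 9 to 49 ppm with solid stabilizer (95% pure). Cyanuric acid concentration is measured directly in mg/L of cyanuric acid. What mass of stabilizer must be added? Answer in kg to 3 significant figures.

(a) 4.02 ppm; (b) 9.01 kg

(a) Volume: 2280 m³ = 2,280,000 L.
(a) Available chlorine delivered: 5670 g × 0.892 = 5058 g as Cl₂.
(a) Concentration rise: 5058 g / 2,280,000 L = 2.218 mg/L = 2.22 ppm.
(a) Final FC: 1.8 + 2.22 = 4.02 ppm.

(b) CYA to add: (49 − 9) = 40 mg/L × 214,000 L = 8560 g cyanuric acid.
(b) At 95% purity: 8560 / 0.95 = 9011 g product.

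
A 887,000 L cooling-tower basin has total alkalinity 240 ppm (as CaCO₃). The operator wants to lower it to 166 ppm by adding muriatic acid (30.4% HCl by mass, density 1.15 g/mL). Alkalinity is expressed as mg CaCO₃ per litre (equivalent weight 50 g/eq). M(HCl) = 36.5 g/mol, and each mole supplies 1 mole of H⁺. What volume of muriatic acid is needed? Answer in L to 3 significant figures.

Alkalinity to neutralize: (240 − 166) = 74 mg/L as CaCO₃ × 887,000 L = 65,640 g as CaCO₃.
Equivalents of H⁺ required: 65,640 ÷ 50 g/eq = 1313 eq = 1313 mol HCl.
Mass of HCl: 1313 × 36.5 = 47,920 g.
Mass of 30.4% solution: 47,920 / 0.304 = 157,600 g.
Volume: 157,600 g ÷ 1.15 g/mL = 137,100 mL.

137 L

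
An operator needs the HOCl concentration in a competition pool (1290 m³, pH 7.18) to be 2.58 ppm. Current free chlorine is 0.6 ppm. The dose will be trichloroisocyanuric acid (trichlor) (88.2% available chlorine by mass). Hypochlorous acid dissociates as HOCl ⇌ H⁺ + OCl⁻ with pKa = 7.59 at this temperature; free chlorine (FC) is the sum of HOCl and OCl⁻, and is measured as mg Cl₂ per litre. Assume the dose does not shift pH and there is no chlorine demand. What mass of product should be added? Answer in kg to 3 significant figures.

4.36 kg

Volume: 1290 m³ = 1,290,000 L.
[OCl⁻]/[HOCl] = 10^(pH − pKa) = 10^(7.18 − 7.59) = 0.389; fraction as HOCl = 1/(1 + 0.389) = 0.7199.
Free chlorine required for 2.58 ppm HOCl: 2.58 / 0.7199 = 3.584 ppm.
FC to add: 3.584 − 0.6 = 2.984 mg/L as Cl₂.
Cl₂ equivalent: 2.984 mg/L × 1,290,000 L = 3849 g.
Product at 88.2% available Cl: 3849 / 0.882 = 4364 g.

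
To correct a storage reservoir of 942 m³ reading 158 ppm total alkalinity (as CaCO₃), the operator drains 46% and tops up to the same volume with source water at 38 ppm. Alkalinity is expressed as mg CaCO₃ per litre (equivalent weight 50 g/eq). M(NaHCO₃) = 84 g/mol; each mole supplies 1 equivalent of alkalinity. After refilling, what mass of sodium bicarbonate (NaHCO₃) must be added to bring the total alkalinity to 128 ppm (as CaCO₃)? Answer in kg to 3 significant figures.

Volume: 942 m³ = 942,000 L.
After draining 46% and refilling: 158 × 0.54 + 38 × 0.46 = 102.8 ppm.
Deficit to target: 128 − 102.8 = 25.2 mg/L.
As CaCO₃: 25.2 mg/L × 942,000 L = 23,740 g; ÷ 50 g/eq ÷ 1 = 474.8 mol NaHCO₃.
Mass: 474.8 × 84 = 39,880 g.

39.9 kg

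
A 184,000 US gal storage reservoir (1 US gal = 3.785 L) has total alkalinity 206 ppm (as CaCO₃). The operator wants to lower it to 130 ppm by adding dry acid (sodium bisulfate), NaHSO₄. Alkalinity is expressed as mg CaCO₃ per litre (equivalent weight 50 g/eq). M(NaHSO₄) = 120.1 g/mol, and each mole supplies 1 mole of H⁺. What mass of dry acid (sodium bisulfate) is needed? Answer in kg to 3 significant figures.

127 kg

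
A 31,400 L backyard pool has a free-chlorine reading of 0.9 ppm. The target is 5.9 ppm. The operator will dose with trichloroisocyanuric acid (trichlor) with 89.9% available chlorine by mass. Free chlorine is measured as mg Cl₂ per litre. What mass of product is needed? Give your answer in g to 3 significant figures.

175 g

Chlorine deficit: 5.9 − 0.9 = 5 ppm = 5 mg/L as Cl₂.
Cl₂ equivalent needed: 5 mg/L × 31,400 L = 157,000 mg = 157 g.
Product at 89.9% available chlorine: 157 / 0.899 = 174.6 g.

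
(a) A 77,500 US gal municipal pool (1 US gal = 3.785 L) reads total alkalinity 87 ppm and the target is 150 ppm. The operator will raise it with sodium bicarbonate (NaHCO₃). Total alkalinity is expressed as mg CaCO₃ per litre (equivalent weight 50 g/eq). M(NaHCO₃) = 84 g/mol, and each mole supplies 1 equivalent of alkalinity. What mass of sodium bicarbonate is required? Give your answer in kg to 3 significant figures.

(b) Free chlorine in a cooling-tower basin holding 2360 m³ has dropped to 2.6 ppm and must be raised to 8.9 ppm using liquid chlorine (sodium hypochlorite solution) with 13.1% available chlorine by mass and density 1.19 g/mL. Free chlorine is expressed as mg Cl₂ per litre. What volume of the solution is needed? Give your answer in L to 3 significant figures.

(a) Volume: 77,500 US gal × 3.785 L/gal = 293,338 L.
(a) Alkalinity to add: (150 − 87) = 63 mg/L as CaCO₃ × 293,338 L = 18,480 g as CaCO₃.
(a) Equivalents: 18,480 g ÷ 50 g/eq = 369.6 eq.
(a) NaHCO₃ supplies 1 eq per mole → 369.6 mol.
(a) Mass: 369.6 mol × 84 g/mol = 31,050 g.

(b) Volume: 2360 m³ = 2,360,000 L.
(b) Chlorine deficit: 8.9 − 2.6 = 6.3 ppm = 6.3 mg/L as Cl₂.
(b) Cl₂ equivalent needed: 6.3 mg/L × 2,360,000 L = 14,870,000 mg = 14,870 g.
(b) Product at 13.1% available chlorine: 14,870 / 0.131 = 113,500 g.
(b) Volume at density 1.19 g/mL: 113,500 g ÷ 1.19 g/mL = 95,370 mL.

(a) 31.0 kg; (b) 95.4 L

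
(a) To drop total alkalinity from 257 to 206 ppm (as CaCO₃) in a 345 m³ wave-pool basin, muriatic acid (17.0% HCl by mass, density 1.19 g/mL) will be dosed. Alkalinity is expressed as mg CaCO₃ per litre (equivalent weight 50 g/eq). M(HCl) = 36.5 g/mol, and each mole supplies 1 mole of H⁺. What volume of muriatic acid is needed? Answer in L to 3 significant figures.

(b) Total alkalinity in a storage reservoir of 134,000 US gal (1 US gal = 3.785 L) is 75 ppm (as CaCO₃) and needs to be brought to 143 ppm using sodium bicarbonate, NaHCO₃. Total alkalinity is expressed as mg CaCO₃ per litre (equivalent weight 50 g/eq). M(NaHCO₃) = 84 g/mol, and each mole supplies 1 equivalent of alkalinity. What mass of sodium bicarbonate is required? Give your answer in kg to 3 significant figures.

(a) 63.5 L; (b) 57.9 kg

(a) Volume: 345 m³ = 345,000 L.
(a) Alkalinity to neutralize: (257 − 206) = 51 mg/L as CaCO₃ × 345,000 L = 17,600 g as CaCO₃.
(a) Equivalents of H⁺ required: 17,600 ÷ 50 g/eq = 351.9 eq = 351.9 mol HCl.
(a) Mass of HCl: 351.9 × 36.5 = 12,840 g.
(a) Mass of 17.0% solution: 12,840 / 0.17 = 75,550 g.
(a) Volume: 75,550 g ÷ 1.19 g/mL = 63,490 mL.

(b) Volume: 134,000 US gal × 3.785 L/gal = 507,190 L.
(b) Alkalinity to add: (143 − 75) = 68 mg/L as CaCO₃ × 507,190 L = 34,490 g as CaCO₃.
(b) Equivalents: 34,490 g ÷ 50 g/eq = 689.8 eq.
(b) NaHCO₃ supplies 1 eq per mole → 689.8 mol.
(b) Mass: 689.8 mol × 84 g/mol = 57,940 g.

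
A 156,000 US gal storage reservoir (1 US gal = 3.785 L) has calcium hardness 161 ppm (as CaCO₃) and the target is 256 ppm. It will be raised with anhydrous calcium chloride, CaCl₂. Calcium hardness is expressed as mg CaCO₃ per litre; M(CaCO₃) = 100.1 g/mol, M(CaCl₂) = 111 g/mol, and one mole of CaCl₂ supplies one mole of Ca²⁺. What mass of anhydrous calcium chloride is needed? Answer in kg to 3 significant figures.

Volume: 156,000 US gal × 3.785 L/gal = 590,460 L.
Hardness to add: (256 − 161) = 95 mg/L as CaCO₃ × 590,460 L = 56,090 g as CaCO₃.
Moles of Ca²⁺ (1 mol Ca²⁺ ≡ 1 mol CaCO₃): 56,090 / 100.1 g/mol = 560.4 mol.
Mass of CaCl₂: 560.4 × 111 = 62,200 g.

62.2 kg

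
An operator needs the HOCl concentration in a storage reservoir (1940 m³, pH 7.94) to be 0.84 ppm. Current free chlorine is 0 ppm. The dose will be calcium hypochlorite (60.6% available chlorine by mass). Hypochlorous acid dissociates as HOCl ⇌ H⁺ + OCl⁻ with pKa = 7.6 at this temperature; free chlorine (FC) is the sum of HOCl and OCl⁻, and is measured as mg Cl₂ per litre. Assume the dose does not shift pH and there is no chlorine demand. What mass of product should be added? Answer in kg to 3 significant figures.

8.57 kg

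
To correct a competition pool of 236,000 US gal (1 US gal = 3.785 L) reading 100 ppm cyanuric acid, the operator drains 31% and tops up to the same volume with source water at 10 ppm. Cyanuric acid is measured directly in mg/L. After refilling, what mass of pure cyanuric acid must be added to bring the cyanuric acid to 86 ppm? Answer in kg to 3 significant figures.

Volume: 236,000 US gal × 3.785 L/gal = 893,260 L.
After draining 31% and refilling: 100 × 0.69 + 10 × 0.31 = 72.1 ppm.
Deficit to target: 86 − 72.1 = 13.9 mg/L.
Mass: 13.9 mg/L × 893,260 L = 12,420 g cyanuric acid.

12.4 kg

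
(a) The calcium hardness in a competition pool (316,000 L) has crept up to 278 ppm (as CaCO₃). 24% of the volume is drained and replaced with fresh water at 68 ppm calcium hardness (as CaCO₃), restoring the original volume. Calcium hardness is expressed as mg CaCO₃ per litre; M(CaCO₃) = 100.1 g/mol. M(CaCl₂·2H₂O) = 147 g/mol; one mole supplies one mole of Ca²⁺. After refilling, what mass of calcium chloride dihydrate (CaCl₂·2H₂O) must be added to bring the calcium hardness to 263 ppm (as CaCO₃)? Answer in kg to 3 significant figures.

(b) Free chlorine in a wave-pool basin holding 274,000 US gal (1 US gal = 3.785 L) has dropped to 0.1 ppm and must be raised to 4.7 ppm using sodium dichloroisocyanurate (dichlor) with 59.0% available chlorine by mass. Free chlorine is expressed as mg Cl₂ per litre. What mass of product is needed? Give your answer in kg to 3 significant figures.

(a) 16.4 kg; (b) 8.09 kg

(a) After draining 24% and refilling: 278 × 0.76 + 68 × 0.24 = 227.6 ppm.
(a) Deficit to target: 263 − 227.6 = 35.4 mg/L.
(a) As CaCO₃: 35.4 mg/L × 316,000 L = 11,190 g; ÷ 100.1 = 111.8 mol Ca²⁺.
(a) Mass: 111.8 × 147 = 16,430 g.

(b) Volume: 274,000 US gal × 3.785 L/gal = 1,037,090 L.
(b) Chlorine deficit: 4.7 − 0.1 = 4.6 ppm = 4.6 mg/L as Cl₂.
(b) Cl₂ equivalent needed: 4.6 mg/L × 1,037,090 L = 4,771,000 mg = 4771 g.
(b) Product at 59.0% available chlorine: 4771 / 0.59 = 8086 g.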